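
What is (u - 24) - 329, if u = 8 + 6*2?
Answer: -333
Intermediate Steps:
u = 20 (u = 8 + 12 = 20)
(u - 24) - 329 = (20 - 24) - 329 = -4 - 329 = -333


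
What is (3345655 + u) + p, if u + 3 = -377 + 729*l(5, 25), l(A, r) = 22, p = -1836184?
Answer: 1525129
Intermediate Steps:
u = 15658 (u = -3 + (-377 + 729*22) = -3 + (-377 + 16038) = -3 + 15661 = 15658)
(3345655 + u) + p = (3345655 + 15658) - 1836184 = 3361313 - 1836184 = 1525129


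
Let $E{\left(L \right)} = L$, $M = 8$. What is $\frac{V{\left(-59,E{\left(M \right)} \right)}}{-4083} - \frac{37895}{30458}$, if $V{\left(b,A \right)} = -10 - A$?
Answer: $- \frac{51392347}{41453338} \approx -1.2398$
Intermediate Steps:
$\frac{V{\left(-59,E{\left(M \right)} \right)}}{-4083} - \frac{37895}{30458} = \frac{-10 - 8}{-4083} - \frac{37895}{30458} = \left(-10 - 8\right) \left(- \frac{1}{4083}\right) - \frac{37895}{30458} = \left(-18\right) \left(- \frac{1}{4083}\right) - \frac{37895}{30458} = \frac{6}{1361} - \frac{37895}{30458} = - \frac{51392347}{41453338}$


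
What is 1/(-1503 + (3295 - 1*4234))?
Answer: -1/2442 ≈ -0.00040950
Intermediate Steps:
1/(-1503 + (3295 - 1*4234)) = 1/(-1503 + (3295 - 4234)) = 1/(-1503 - 939) = 1/(-2442) = -1/2442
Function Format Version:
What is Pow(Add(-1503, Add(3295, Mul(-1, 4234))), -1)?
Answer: Rational(-1, 2442) ≈ -0.00040950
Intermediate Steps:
Pow(Add(-1503, Add(3295, Mul(-1, 4234))), -1) = Pow(Add(-1503, Add(3295, -4234)), -1) = Pow(Add(-1503, -939), -1) = Pow(-2442, -1) = Rational(-1, 2442)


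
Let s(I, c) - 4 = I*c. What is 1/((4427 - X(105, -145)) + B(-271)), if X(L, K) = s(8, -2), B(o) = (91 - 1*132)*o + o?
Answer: 1/15279 ≈ 6.5449e-5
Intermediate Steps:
B(o) = -40*o (B(o) = (91 - 132)*o + o = -41*o + o = -40*o)
s(I, c) = 4 + I*c
X(L, K) = -12 (X(L, K) = 4 + 8*(-2) = 4 - 16 = -12)
1/((4427 - X(105, -145)) + B(-271)) = 1/((4427 - 1*(-12)) - 40*(-271)) = 1/((4427 + 12) + 10840) = 1/(4439 + 10840) = 1/15279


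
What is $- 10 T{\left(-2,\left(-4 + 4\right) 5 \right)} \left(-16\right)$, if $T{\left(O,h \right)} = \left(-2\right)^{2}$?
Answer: $640$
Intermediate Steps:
$T{\left(O,h \right)} = 4$
$- 10 T{\left(-2,\left(-4 + 4\right) 5 \right)} \left(-16\right) = \left(-10\right) 4 \left(-16\right) = \left(-40\right) \left(-16\right) = 640$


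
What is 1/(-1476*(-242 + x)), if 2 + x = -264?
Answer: 1/749808 ≈ 1.3337e-6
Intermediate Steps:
x = -266 (x = -2 - 264 = -266)
1/(-1476*(-242 + x)) = 1/(-1476*(-242 - 266)) = 1/(-1476*(-508)) = 1/749808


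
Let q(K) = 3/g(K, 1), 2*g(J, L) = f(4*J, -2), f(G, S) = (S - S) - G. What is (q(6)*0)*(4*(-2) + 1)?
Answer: 0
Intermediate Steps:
f(G, S) = -G (f(G, S) = 0 - G = -G)
g(J, L) = -2*J (g(J, L) = (-4*J)/2 = -2*J)
q(K) = -3/(2*K) (q(K) = 3/((-2*K)) = 3*(-1/(2*K)) = -3/(2*K))
(q(6)*0)*(4*(-2) + 1) = (-3/2/6*0)*(4*(-2) + 1) = (-3/2*⅙*0)*(-8 + 1) = -¼*0*(-7) = 0*(-7) = 0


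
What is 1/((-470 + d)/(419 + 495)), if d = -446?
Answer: -457/458 ≈ -0.99782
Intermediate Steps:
1/((-470 + d)/(419 + 495)) = 1/((-470 - 446)/(419 + 495)) = 1/(-916/914) = 1/(-916*1/914) = 1/(-458/457) = -457/458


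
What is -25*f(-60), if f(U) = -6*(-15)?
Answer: -2250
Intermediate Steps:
f(U) = 90
-25*f(-60) = -25*90 = -2250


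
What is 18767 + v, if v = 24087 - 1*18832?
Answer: 24022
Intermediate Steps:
v = 5255 (v = 24087 - 18832 = 5255)
18767 + v = 18767 + 5255 = 24022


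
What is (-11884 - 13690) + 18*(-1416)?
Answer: -51062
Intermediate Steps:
(-11884 - 13690) + 18*(-1416) = -25574 - 25488 = -51062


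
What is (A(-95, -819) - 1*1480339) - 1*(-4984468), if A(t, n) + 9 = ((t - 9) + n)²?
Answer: 4356049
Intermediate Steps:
A(t, n) = -9 + (-9 + n + t)² (A(t, n) = -9 + ((t - 9) + n)² = -9 + ((-9 + t) + n)² = -9 + (-9 + n + t)²)
(A(-95, -819) - 1*1480339) - 1*(-4984468) = ((-9 + (-9 - 819 - 95)²) - 1*1480339) - 1*(-4984468) = ((-9 + (-923)²) - 1480339) + 4984468 = ((-9 + 851929) - 1480339) + 4984468 = (851920 - 1480339) + 4984468 = -628419 + 4984468 = 4356049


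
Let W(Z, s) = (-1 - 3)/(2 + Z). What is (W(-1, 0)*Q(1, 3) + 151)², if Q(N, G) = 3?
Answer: 19321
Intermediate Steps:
W(Z, s) = -4/(2 + Z)
(W(-1, 0)*Q(1, 3) + 151)² = (-4/(2 - 1)*3 + 151)² = (-4/1*3 + 151)² = (-4*1*3 + 151)² = (-4*3 + 151)² = (-12 + 151)² = 139² = 19321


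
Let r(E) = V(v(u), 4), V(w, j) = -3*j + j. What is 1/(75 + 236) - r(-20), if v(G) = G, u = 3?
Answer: 2489/311 ≈ 8.0032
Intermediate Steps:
V(w, j) = -2*j
r(E) = -8 (r(E) = -2*4 = -8)
1/(75 + 236) - r(-20) = 1/(75 + 236) - 1*(-8) = 1/311 + 8 = 2489/311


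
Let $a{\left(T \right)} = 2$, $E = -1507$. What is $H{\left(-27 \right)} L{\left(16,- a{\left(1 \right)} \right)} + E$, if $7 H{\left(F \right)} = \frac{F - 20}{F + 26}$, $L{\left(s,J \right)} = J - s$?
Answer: $- \frac{11395}{7} \approx -1627.9$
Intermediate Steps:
$H{\left(F \right)} = \frac{-20 + F}{7 \left(26 + F\right)}$ ($H{\left(F \right)} = \frac{\left(F - 20\right) \frac{1}{F + 26}}{7} = \frac{\left(-20 + F\right) \frac{1}{26 + F}}{7} = \frac{\frac{1}{26 + F} \left(-20 + F\right)}{7} = \frac{-20 + F}{7 \left(26 + F\right)}$)
$H{\left(-27 \right)} L{\left(16,- a{\left(1 \right)} \right)} + E = \frac{-20 - 27}{7 \left(26 - 27\right)} \left(\left(-1\right) 2 - 16\right) - 1507 = \frac{1}{7} \frac{1}{-1} \left(-47\right) \left(-2 - 16\right) - 1507 = \frac{1}{7} \left(-1\right) \left(-47\right) \left(-18\right) - 1507 = \frac{47}{7} \left(-18\right) - 1507 = - \frac{846}{7} - 1507 = - \frac{11395}{7}$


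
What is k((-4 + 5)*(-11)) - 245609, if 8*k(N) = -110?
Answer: -982491/4 ≈ -2.4562e+5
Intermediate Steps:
k(N) = -55/4 (k(N) = (⅛)*(-110) = -55/4)
k((-4 + 5)*(-11)) - 245609 = -55/4 - 245609 = -982491/4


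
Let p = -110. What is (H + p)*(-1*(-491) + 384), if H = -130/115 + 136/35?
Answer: -2158300/23 ≈ -93839.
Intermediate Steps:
H = 2218/805 (H = -130*1/115 + 136*(1/35) = -26/23 + 136/35 = 2218/805 ≈ 2.7553)
(H + p)*(-1*(-491) + 384) = (2218/805 - 110)*(-1*(-491) + 384) = -86332*(491 + 384)/805 = -86332/805*875 = -2158300/23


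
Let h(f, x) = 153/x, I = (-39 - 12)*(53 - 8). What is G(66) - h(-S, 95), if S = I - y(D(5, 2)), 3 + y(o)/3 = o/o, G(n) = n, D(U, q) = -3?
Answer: 6117/95 ≈ 64.390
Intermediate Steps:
y(o) = -6 (y(o) = -9 + 3*(o/o) = -9 + 3*1 = -9 + 3 = -6)
I = -2295 (I = -51*45 = -2295)
S = -2289 (S = -2295 - 1*(-6) = -2295 + 6 = -2289)
G(66) - h(-S, 95) = 66 - 153/95 = 6117/95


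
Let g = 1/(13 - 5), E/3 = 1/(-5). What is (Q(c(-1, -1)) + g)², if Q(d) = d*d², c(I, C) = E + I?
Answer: 15768841/1000000 ≈ 15.769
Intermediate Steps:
E = -⅗ (E = 3/(-5) = 3*(-⅕) = -⅗ ≈ -0.60000)
c(I, C) = -⅗ + I
Q(d) = d³
g = ⅛ (g = 1/8 = ⅛ ≈ 0.12500)
(Q(c(-1, -1)) + g)² = ((-⅗ - 1)³ + ⅛)² = ((-8/5)³ + ⅛)² = (-512/125 + ⅛)² = (-3971/1000)² = 15768841/1000000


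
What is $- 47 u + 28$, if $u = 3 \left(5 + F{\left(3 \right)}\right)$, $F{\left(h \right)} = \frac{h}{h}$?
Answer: $-818$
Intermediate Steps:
$F{\left(h \right)} = 1$
$u = 18$ ($u = 3 \left(5 + 1\right) = 3 \cdot 6 = 18$)
$- 47 u + 28 = \left(-47\right) 18 + 28 = -846 + 28 = -818$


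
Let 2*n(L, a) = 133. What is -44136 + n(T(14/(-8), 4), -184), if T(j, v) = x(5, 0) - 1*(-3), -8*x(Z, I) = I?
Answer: -88139/2 ≈ -44070.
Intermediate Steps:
x(Z, I) = -I/8
T(j, v) = 3 (T(j, v) = -⅛*0 - 1*(-3) = 0 + 3 = 3)
n(L, a) = 133/2 (n(L, a) = (½)*133 = 133/2)
-44136 + n(T(14/(-8), 4), -184) = -44136 + 133/2 = -88139/2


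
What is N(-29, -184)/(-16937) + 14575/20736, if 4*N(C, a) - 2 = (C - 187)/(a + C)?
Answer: 17525721649/24935599872 ≈ 0.70284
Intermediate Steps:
N(C, a) = ½ + (-187 + C)/(4*(C + a)) (N(C, a) = ½ + ((C - 187)/(a + C))/4 = ½ + ((-187 + C)/(C + a))/4 = ½ + (-187 + C)/(4*(C + a)))
N(-29, -184)/(-16937) + 14575/20736 = ((-187 + 2*(-184) + 3*(-29))/(4*(-29 - 184)))/(-16937) + 14575/20736 = ((¼)*(-187 - 368 - 87)/(-213))*(-1/16937) + 14575*(1/20736) = ((¼)*(-1/213)*(-642))*(-1/16937) + 14575/20736 = (107/142)*(-1/16937) + 14575/20736 = -107/2405054 + 14575/20736 = 17525721649/24935599872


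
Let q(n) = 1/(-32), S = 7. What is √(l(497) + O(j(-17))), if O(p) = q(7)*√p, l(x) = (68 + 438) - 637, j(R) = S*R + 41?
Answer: √(-8384 - 2*I*√78)/8 ≈ 0.012057 - 11.446*I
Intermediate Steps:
q(n) = -1/32
j(R) = 41 + 7*R (j(R) = 7*R + 41 = 41 + 7*R)
l(x) = -131 (l(x) = 506 - 637 = -131)
O(p) = -√p/32
√(l(497) + O(j(-17))) = √(-131 - √(41 + 7*(-17))/32) = √(-131 - √(41 - 119)/32) = √(-131 - I*√78/32)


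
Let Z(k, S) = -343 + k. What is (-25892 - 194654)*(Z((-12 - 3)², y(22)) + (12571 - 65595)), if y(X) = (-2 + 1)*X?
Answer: 11720255532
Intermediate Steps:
y(X) = -X
(-25892 - 194654)*(Z((-12 - 3)², y(22)) + (12571 - 65595)) = (-25892 - 194654)*((-343 + (-12 - 3)²) + (12571 - 65595)) = -220546*((-343 + (-15)²) - 53024) = -220546*((-343 + 225) - 53024) = -220546*(-118 - 53024) = -220546*(-53142) = 11720255532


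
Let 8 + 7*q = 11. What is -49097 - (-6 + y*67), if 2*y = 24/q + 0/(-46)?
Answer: -50967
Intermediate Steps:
q = 3/7 (q = -8/7 + (⅐)*11 = -8/7 + 11/7 = 3/7 ≈ 0.42857)
y = 28 (y = (24/(3/7) + 0/(-46))/2 = (24*(7/3) + 0*(-1/46))/2 = (56 + 0)/2 = (½)*56 = 28)
-49097 - (-6 + y*67) = -49097 - (-6 + 28*67) = -49097 - (-6 + 1876) = -49097 - 1*1870 = -49097 - 1870 = -50967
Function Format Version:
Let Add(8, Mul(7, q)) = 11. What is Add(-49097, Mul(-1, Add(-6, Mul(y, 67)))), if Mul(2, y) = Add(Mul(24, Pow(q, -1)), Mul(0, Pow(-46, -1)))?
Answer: -50967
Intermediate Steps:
q = Rational(3, 7) (q = Add(Rational(-8, 7), Mul(Rational(1, 7), 11)) = Add(Rational(-8, 7), Rational(11, 7)) = Rational(3, 7) ≈ 0.42857)
y = 28 (y = Mul(Rational(1, 2), Add(Mul(24, Pow(Rational(3, 7), -1)), Mul(0, Pow(-46, -1)))) = Mul(Rational(1, 2), Add(Mul(24, Rational(7, 3)), Mul(0, Rational(-1, 46)))) = Mul(Rational(1, 2), Add(56, 0)) = Mul(Rational(1, 2), 56) = 28)
Add(-49097, Mul(-1, Add(-6, Mul(y, 67)))) = Add(-49097, Mul(-1, Add(-6, Mul(28, 67)))) = Add(-49097, Mul(-1, Add(-6, 1876))) = Add(-49097, Mul(-1, 1870)) = Add(-49097, -1870) = -50967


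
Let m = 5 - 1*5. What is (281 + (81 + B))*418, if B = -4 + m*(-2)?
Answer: 149644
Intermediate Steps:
m = 0 (m = 5 - 5 = 0)
B = -4 (B = -4 + 0*(-2) = -4 + 0 = -4)
(281 + (81 + B))*418 = (281 + (81 - 4))*418 = (281 + 77)*418 = 358*418 = 149644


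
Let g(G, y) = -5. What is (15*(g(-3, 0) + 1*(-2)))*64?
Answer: -6720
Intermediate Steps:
(15*(g(-3, 0) + 1*(-2)))*64 = (15*(-5 + 1*(-2)))*64 = (15*(-5 - 2))*64 = (15*(-7))*64 = -105*64 = -6720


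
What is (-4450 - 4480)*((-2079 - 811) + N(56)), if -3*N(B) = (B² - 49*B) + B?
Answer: 81423740/3 ≈ 2.7141e+7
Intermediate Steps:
N(B) = 16*B - B²/3 (N(B) = -((B² - 49*B) + B)/3 = -(B² - 48*B)/3 = 16*B - B²/3)
(-4450 - 4480)*((-2079 - 811) + N(56)) = (-4450 - 4480)*((-2079 - 811) + (⅓)*56*(48 - 1*56)) = -8930*(-2890 + (⅓)*56*(48 - 56)) = -8930*(-2890 + (⅓)*56*(-8)) = -8930*(-2890 - 448/3) = -8930*(-9118/3) = 81423740/3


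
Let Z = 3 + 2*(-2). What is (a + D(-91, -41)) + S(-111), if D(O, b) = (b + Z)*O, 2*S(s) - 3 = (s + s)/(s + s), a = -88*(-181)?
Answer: 19752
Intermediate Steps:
a = 15928
S(s) = 2 (S(s) = 3/2 + ((s + s)/(s + s))/2 = 3/2 + ((2*s)/((2*s)))/2 = 3/2 + ((2*s)*(1/(2*s)))/2 = 3/2 + (½)*1 = 3/2 + ½ = 2)
Z = -1 (Z = 3 - 4 = -1)
D(O, b) = O*(-1 + b) (D(O, b) = (b - 1)*O = (-1 + b)*O = O*(-1 + b))
(a + D(-91, -41)) + S(-111) = (15928 - 91*(-1 - 41)) + 2 = (15928 - 91*(-42)) + 2 = (15928 + 3822) + 2 = 19750 + 2 = 19752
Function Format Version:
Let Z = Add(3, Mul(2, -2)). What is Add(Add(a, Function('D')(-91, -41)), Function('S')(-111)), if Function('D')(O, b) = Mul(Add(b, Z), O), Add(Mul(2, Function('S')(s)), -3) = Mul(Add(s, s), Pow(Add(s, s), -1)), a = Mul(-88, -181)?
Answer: 19752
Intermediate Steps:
a = 15928
Function('S')(s) = 2 (Function('S')(s) = Add(Rational(3, 2), Mul(Rational(1, 2), Mul(Add(s, s), Pow(Add(s, s), -1)))) = Add(Rational(3, 2), Mul(Rational(1, 2), Mul(Mul(2, s), Pow(Mul(2, s), -1)))) = Add(Rational(3, 2), Mul(Rational(1, 2), Mul(Mul(2, s), Mul(Rational(1, 2), Pow(s, -1))))) = Add(Rational(3, 2), Mul(Rational(1, 2), 1)) = Add(Rational(3, 2), Rational(1, 2)) = 2)
Z = -1 (Z = Add(3, -4) = -1)
Function('D')(O, b) = Mul(O, Add(-1, b)) (Function('D')(O, b) = Mul(Add(b, -1), O) = Mul(Add(-1, b), O) = Mul(O, Add(-1, b)))
Add(Add(a, Function('D')(-91, -41)), Function('S')(-111)) = Add(Add(15928, Mul(-91, Add(-1, -41))), 2) = Add(Add(15928, Mul(-91, -42)), 2) = Add(Add(15928, 3822), 2) = Add(19750, 2) = 19752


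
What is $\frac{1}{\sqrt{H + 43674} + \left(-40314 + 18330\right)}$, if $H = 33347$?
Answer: $- \frac{21984}{483219235} - \frac{\sqrt{77021}}{483219235} \approx -4.6069 \cdot 10^{-5}$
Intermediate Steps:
$\frac{1}{\sqrt{H + 43674} + \left(-40314 + 18330\right)} = \frac{1}{\sqrt{33347 + 43674} + \left(-40314 + 18330\right)} = \frac{1}{\sqrt{77021} - 21984} = \frac{1}{-21984 + \sqrt{77021}}$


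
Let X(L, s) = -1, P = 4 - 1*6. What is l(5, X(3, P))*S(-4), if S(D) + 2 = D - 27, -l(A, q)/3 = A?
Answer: 495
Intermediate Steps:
P = -2 (P = 4 - 6 = -2)
l(A, q) = -3*A
S(D) = -29 + D (S(D) = -2 + (D - 27) = -2 + (-27 + D) = -29 + D)
l(5, X(3, P))*S(-4) = (-3*5)*(-29 - 4) = -15*(-33) = 495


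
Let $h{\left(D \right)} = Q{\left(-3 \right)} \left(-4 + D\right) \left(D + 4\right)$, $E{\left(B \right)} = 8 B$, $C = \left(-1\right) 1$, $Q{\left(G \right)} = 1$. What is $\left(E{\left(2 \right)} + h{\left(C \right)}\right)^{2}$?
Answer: $1$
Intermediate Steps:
$C = -1$
$h{\left(D \right)} = \left(-4 + D\right) \left(4 + D\right)$ ($h{\left(D \right)} = 1 \left(-4 + D\right) \left(D + 4\right) = 1 \left(-4 + D\right) \left(4 + D\right) = \left(-4 + D\right) \left(4 + D\right)$)
$\left(E{\left(2 \right)} + h{\left(C \right)}\right)^{2} = \left(8 \cdot 2 - \left(16 - \left(-1\right)^{2}\right)\right)^{2} = \left(16 + \left(-16 + 1\right)\right)^{2} = \left(16 - 15\right)^{2} = 1^{2} = 1$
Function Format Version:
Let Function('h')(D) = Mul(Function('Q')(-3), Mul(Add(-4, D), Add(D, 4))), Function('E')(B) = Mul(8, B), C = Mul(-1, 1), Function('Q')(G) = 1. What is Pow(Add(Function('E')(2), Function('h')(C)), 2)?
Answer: 1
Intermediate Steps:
C = -1
Function('h')(D) = Mul(Add(-4, D), Add(4, D)) (Function('h')(D) = Mul(1, Mul(Add(-4, D), Add(D, 4))) = Mul(1, Mul(Add(-4, D), Add(4, D))) = Mul(Add(-4, D), Add(4, D)))
Pow(Add(Function('E')(2), Function('h')(C)), 2) = Pow(Add(Mul(8, 2), Add(-16, Pow(-1, 2))), 2) = Pow(Add(16, Add(-16, 1)), 2) = Pow(Add(16, -15), 2) = Pow(1, 2) = 1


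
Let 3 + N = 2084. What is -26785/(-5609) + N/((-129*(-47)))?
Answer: 174069784/34007367 ≈ 5.1186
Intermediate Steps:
N = 2081 (N = -3 + 2084 = 2081)
-26785/(-5609) + N/((-129*(-47))) = -26785/(-5609) + 2081/((-129*(-47))) = -26785*(-1/5609) + 2081/6063 = 26785/5609 + 2081*(1/6063) = 26785/5609 + 2081/6063 = 174069784/34007367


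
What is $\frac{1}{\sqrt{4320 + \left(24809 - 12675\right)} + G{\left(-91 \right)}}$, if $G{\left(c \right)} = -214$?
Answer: $- \frac{107}{14671} - \frac{\sqrt{16454}}{29342} \approx -0.011665$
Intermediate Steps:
$\frac{1}{\sqrt{4320 + \left(24809 - 12675\right)} + G{\left(-91 \right)}} = \frac{1}{\sqrt{4320 + \left(24809 - 12675\right)} - 214} = \frac{1}{\sqrt{4320 + 12134} - 214} = \frac{1}{\sqrt{16454} - 214} = \frac{1}{-214 + \sqrt{16454}}$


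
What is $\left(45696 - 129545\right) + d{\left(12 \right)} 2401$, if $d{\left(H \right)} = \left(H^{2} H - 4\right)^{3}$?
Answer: $12302799365175$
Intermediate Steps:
$d{\left(H \right)} = \left(-4 + H^{3}\right)^{3}$ ($d{\left(H \right)} = \left(H^{3} - 4\right)^{3} = \left(-4 + H^{3}\right)^{3}$)
$\left(45696 - 129545\right) + d{\left(12 \right)} 2401 = \left(45696 - 129545\right) + \left(-4 + 12^{3}\right)^{3} \cdot 2401 = \left(45696 - 129545\right) + \left(-4 + 1728\right)^{3} \cdot 2401 = -83849 + 1724^{3} \cdot 2401 = -83849 + 5124031424 \cdot 2401 = -83849 + 12302799449024 = 12302799365175$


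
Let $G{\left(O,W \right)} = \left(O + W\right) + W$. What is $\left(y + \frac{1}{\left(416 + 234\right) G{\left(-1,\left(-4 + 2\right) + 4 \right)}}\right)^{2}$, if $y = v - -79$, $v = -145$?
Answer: $\frac{16563432601}{3802500} \approx 4355.9$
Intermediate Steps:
$G{\left(O,W \right)} = O + 2 W$
$y = -66$ ($y = -145 - -79 = -145 + 79 = -66$)
$\left(y + \frac{1}{\left(416 + 234\right) G{\left(-1,\left(-4 + 2\right) + 4 \right)}}\right)^{2} = \left(-66 + \frac{1}{\left(416 + 234\right) \left(-1 + 2 \left(\left(-4 + 2\right) + 4\right)\right)}\right)^{2} = \left(-66 + \frac{1}{650 \left(-1 + 2 \left(-2 + 4\right)\right)}\right)^{2} = \left(-66 + \frac{1}{650 \left(-1 + 2 \cdot 2\right)}\right)^{2} = \left(-66 + \frac{1}{650 \left(-1 + 4\right)}\right)^{2} = \left(-66 + \frac{1}{650 \cdot 3}\right)^{2} = \left(-66 + \frac{1}{650} \cdot \frac{1}{3}\right)^{2} = \left(-66 + \frac{1}{1950}\right)^{2} = \left(- \frac{128699}{1950}\right)^{2} = \frac{16563432601}{3802500}$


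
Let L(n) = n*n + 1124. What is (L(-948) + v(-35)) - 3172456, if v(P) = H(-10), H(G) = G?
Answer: -2272638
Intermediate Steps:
L(n) = 1124 + n**2 (L(n) = n**2 + 1124 = 1124 + n**2)
v(P) = -10
(L(-948) + v(-35)) - 3172456 = ((1124 + (-948)**2) - 10) - 3172456 = ((1124 + 898704) - 10) - 3172456 = (899828 - 10) - 3172456 = 899818 - 3172456 = -2272638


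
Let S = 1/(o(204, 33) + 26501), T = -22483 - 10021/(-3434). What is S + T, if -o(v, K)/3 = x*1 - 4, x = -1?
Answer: -1023472534341/45527972 ≈ -22480.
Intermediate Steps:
o(v, K) = 15 (o(v, K) = -3*(-1*1 - 4) = -3*(-1 - 4) = -3*(-5) = 15)
T = -77196601/3434 (T = -22483 - 10021*(-1)/3434 = -22483 - 1*(-10021/3434) = -22483 + 10021/3434 = -77196601/3434 ≈ -22480.)
S = 1/26516 (S = 1/(15 + 26501) = 1/26516 ≈ 3.7713e-5)
S + T = 1/26516 - 77196601/3434 = -1023472534341/45527972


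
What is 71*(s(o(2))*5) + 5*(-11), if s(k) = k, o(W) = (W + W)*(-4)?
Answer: -5735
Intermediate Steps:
o(W) = -8*W (o(W) = (2*W)*(-4) = -8*W)
71*(s(o(2))*5) + 5*(-11) = 71*(-8*2*5) + 5*(-11) = 71*(-16*5) - 55 = 71*(-80) - 55 = -5680 - 55 = -5735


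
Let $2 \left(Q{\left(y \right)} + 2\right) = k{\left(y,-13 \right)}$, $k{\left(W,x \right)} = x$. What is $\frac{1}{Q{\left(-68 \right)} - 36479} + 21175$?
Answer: $\frac{1545245623}{72975} \approx 21175.0$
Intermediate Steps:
$Q{\left(y \right)} = - \frac{17}{2}$ ($Q{\left(y \right)} = -2 + \frac{1}{2} \left(-13\right) = -2 - \frac{13}{2} = - \frac{17}{2}$)
$\frac{1}{Q{\left(-68 \right)} - 36479} + 21175 = \frac{1}{- \frac{17}{2} - 36479} + 21175 = \frac{1}{- \frac{72975}{2}} + 21175 = - \frac{2}{72975} + 21175 = \frac{1545245623}{72975}$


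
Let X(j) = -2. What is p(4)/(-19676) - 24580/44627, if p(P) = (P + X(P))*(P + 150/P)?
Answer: -487340121/878080852 ≈ -0.55501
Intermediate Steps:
p(P) = (-2 + P)*(P + 150/P) (p(P) = (P - 2)*(P + 150/P) = (-2 + P)*(P + 150/P))
p(4)/(-19676) - 24580/44627 = (150 + 4² - 300/4 - 2*4)/(-19676) - 24580/44627 = (150 + 16 - 300*¼ - 8)*(-1/19676) - 24580*1/44627 = (150 + 16 - 75 - 8)*(-1/19676) - 24580/44627 = 83*(-1/19676) - 24580/44627 = -83/19676 - 24580/44627 = -487340121/878080852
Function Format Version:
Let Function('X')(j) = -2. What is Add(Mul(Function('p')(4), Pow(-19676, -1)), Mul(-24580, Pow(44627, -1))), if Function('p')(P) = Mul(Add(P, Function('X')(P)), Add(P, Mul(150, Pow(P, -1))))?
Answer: Rational(-487340121, 878080852) ≈ -0.55501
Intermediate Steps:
Function('p')(P) = Mul(Add(-2, P), Add(P, Mul(150, Pow(P, -1)))) (Function('p')(P) = Mul(Add(P, -2), Add(P, Mul(150, Pow(P, -1)))) = Mul(Add(-2, P), Add(P, Mul(150, Pow(P, -1)))))
Add(Mul(Function('p')(4), Pow(-19676, -1)), Mul(-24580, Pow(44627, -1))) = Add(Mul(Add(150, Pow(4, 2), Mul(-300, Pow(4, -1)), Mul(-2, 4)), Pow(-19676, -1)), Mul(-24580, Pow(44627, -1))) = Add(Mul(Add(150, 16, Mul(-300, Rational(1, 4)), -8), Rational(-1, 19676)), Mul(-24580, Rational(1, 44627))) = Add(Mul(Add(150, 16, -75, -8), Rational(-1, 19676)), Rational(-24580, 44627)) = Add(Mul(83, Rational(-1, 19676)), Rational(-24580, 44627)) = Add(Rational(-83, 19676), Rational(-24580, 44627)) = Rational(-487340121, 878080852)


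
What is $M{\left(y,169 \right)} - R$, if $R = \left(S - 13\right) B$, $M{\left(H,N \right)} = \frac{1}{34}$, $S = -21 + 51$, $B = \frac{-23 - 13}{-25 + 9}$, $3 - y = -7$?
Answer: $- \frac{2599}{68} \approx -38.221$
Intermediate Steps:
$y = 10$ ($y = 3 - -7 = 3 + 7 = 10$)
$B = \frac{9}{4}$ ($B = - \frac{36}{-16} = \left(-36\right) \left(- \frac{1}{16}\right) = \frac{9}{4} \approx 2.25$)
$S = 30$
$M{\left(H,N \right)} = \frac{1}{34}$
$R = \frac{153}{4}$ ($R = \left(30 - 13\right) \frac{9}{4} = 17 \cdot \frac{9}{4} = \frac{153}{4} \approx 38.25$)
$M{\left(y,169 \right)} - R = \frac{1}{34} - \frac{153}{4} = - \frac{2599}{68}$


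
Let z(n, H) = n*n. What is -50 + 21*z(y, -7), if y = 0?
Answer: -50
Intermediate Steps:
z(n, H) = n²
-50 + 21*z(y, -7) = -50 + 21*0² = -50 + 21*0 = -50 + 0 = -50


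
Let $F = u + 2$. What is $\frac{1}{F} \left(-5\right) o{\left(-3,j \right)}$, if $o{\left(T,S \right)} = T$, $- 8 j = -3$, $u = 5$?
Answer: $\frac{15}{7} \approx 2.1429$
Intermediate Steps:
$j = \frac{3}{8}$ ($j = \left(- \frac{1}{8}\right) \left(-3\right) = \frac{3}{8} \approx 0.375$)
$F = 7$ ($F = 5 + 2 = 7$)
$\frac{1}{F} \left(-5\right) o{\left(-3,j \right)} = \frac{1}{7} \left(-5\right) \left(-3\right) = \left(- \frac{5}{7}\right) \left(-3\right) = \frac{15}{7}$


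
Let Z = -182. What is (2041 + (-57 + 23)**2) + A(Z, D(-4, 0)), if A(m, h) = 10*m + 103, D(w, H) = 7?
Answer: 1480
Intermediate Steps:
A(m, h) = 103 + 10*m
(2041 + (-57 + 23)**2) + A(Z, D(-4, 0)) = (2041 + (-57 + 23)**2) + (103 + 10*(-182)) = (2041 + (-34)**2) + (103 - 1820) = (2041 + 1156) - 1717 = 3197 - 1717 = 1480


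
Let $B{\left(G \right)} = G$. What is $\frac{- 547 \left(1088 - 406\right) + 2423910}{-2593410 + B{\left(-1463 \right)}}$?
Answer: $- \frac{2050856}{2594873} \approx -0.79035$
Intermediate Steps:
$\frac{- 547 \left(1088 - 406\right) + 2423910}{-2593410 + B{\left(-1463 \right)}} = \frac{- 547 \left(1088 - 406\right) + 2423910}{-2593410 - 1463} = \frac{\left(-547\right) 682 + 2423910}{-2594873} = \left(-373054 + 2423910\right) \left(- \frac{1}{2594873}\right) = 2050856 \left(- \frac{1}{2594873}\right) = - \frac{2050856}{2594873}$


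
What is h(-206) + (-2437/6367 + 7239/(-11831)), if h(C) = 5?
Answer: 301717025/75327977 ≈ 4.0054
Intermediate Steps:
h(-206) + (-2437/6367 + 7239/(-11831)) = 5 + (-2437/6367 + 7239/(-11831)) = 5 + (-2437*1/6367 + 7239*(-1/11831)) = 5 + (-2437/6367 - 7239/11831) = 5 - 74922860/75327977 = 301717025/75327977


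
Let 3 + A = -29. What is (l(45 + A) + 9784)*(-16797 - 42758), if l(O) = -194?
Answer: -571132450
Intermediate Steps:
A = -32 (A = -3 - 29 = -32)
(l(45 + A) + 9784)*(-16797 - 42758) = (-194 + 9784)*(-16797 - 42758) = 9590*(-59555) = -571132450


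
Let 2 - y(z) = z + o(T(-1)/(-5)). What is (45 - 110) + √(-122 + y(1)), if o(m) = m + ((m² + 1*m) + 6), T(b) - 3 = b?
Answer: -65 + 9*I*√39/5 ≈ -65.0 + 11.241*I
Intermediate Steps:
T(b) = 3 + b
o(m) = 6 + m² + 2*m (o(m) = m + ((m² + m) + 6) = m + ((m + m²) + 6) = m + (6 + m + m²) = 6 + m² + 2*m)
y(z) = -84/25 - z (y(z) = 2 - (z + (6 + ((3 - 1)/(-5))² + 2*((3 - 1)/(-5)))) = 2 - (z + (6 + (2*(-⅕))² + 2*(2*(-⅕)))) = 2 - (z + (6 + (-⅖)² + 2*(-⅖))) = 2 - (z + (6 + 4/25 - ⅘)) = 2 - (z + 134/25) = 2 - (134/25 + z) = 2 + (-134/25 - z) = -84/25 - z)
(45 - 110) + √(-122 + y(1)) = (45 - 110) + √(-122 + (-84/25 - 1*1)) = -65 + √(-122 + (-84/25 - 1)) = -65 + √(-122 - 109/25) = -65 + √(-3159/25) = -65 + 9*I*√39/5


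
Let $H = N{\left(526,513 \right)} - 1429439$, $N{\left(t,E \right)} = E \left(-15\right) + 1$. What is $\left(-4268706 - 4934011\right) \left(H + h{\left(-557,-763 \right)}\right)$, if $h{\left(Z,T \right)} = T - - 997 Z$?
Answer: $18343085592325$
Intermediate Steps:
$N{\left(t,E \right)} = 1 - 15 E$ ($N{\left(t,E \right)} = - 15 E + 1 = 1 - 15 E$)
$h{\left(Z,T \right)} = T + 997 Z$
$H = -1437133$ ($H = \left(1 - 7695\right) - 1429439 = -7694 - 1429439 = -1437133$)
$\left(-4268706 - 4934011\right) \left(H + h{\left(-557,-763 \right)}\right) = \left(-4268706 - 4934011\right) \left(-1437133 + \left(-763 + 997 \left(-557\right)\right)\right) = - 9202717 \left(-1437133 - 556092\right) = \left(-9202717\right) \left(-1993225\right) = 18343085592325$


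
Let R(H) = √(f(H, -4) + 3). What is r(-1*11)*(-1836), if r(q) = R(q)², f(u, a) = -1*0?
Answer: -5508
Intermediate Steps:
f(u, a) = 0
R(H) = √3 (R(H) = √(0 + 3) = √3)
r(q) = 3 (r(q) = (√3)² = 3)
r(-1*11)*(-1836) = 3*(-1836) = -5508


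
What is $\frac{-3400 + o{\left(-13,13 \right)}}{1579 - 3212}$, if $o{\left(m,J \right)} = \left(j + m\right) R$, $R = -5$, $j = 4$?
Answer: $\frac{3355}{1633} \approx 2.0545$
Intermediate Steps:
$o{\left(m,J \right)} = -20 - 5 m$ ($o{\left(m,J \right)} = \left(4 + m\right) \left(-5\right) = -20 - 5 m$)
$\frac{-3400 + o{\left(-13,13 \right)}}{1579 - 3212} = \frac{-3400 - -45}{1579 - 3212} = \frac{-3400 + \left(-20 + 65\right)}{-1633} = \left(-3400 + 45\right) \left(- \frac{1}{1633}\right) = \left(-3355\right) \left(- \frac{1}{1633}\right) = \frac{3355}{1633}$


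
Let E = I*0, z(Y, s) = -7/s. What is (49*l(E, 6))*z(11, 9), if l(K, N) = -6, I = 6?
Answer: 686/3 ≈ 228.67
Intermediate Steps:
E = 0 (E = 6*0 = 0)
(49*l(E, 6))*z(11, 9) = (49*(-6))*(-7/9) = -(-2058)/9 = -294*(-7/9) = 686/3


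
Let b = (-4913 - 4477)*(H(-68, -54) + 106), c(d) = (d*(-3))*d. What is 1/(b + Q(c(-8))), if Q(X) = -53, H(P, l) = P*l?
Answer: -1/35475473 ≈ -2.8188e-8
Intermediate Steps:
c(d) = -3*d**2 (c(d) = (-3*d)*d = -3*d**2)
b = -35475420 (b = (-4913 - 4477)*(-68*(-54) + 106) = -9390*(3672 + 106) = -9390*3778 = -35475420)
1/(b + Q(c(-8))) = 1/(-35475420 - 53) = 1/(-35475473) = -1/35475473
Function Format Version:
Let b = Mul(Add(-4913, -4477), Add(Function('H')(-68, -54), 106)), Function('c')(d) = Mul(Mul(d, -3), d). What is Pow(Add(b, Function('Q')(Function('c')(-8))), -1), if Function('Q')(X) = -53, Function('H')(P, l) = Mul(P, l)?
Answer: Rational(-1, 35475473) ≈ -2.8188e-8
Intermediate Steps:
Function('c')(d) = Mul(-3, Pow(d, 2)) (Function('c')(d) = Mul(Mul(-3, d), d) = Mul(-3, Pow(d, 2)))
b = -35475420 (b = Mul(Add(-4913, -4477), Add(Mul(-68, -54), 106)) = Mul(-9390, Add(3672, 106)) = Mul(-9390, 3778) = -35475420)
Pow(Add(b, Function('Q')(Function('c')(-8))), -1) = Pow(Add(-35475420, -53), -1) = Pow(-35475473, -1) = Rational(-1, 35475473)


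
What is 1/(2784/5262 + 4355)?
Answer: 877/3819799 ≈ 0.00022959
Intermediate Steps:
1/(2784/5262 + 4355) = 1/(2784*(1/5262) + 4355) = 1/(464/877 + 4355) = 1/(3819799/877) = 877/3819799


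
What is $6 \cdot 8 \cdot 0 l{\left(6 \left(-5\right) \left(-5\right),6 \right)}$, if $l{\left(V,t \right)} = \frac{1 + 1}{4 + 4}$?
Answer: $0$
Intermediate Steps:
$l{\left(V,t \right)} = \frac{1}{4}$ ($l{\left(V,t \right)} = \frac{2}{8} = 2 \cdot \frac{1}{8} = \frac{1}{4}$)
$6 \cdot 8 \cdot 0 l{\left(6 \left(-5\right) \left(-5\right),6 \right)} = 6 \cdot 8 \cdot 0 \cdot \frac{1}{4} = 6 \cdot 0 \cdot \frac{1}{4} = 0 \cdot \frac{1}{4} = 0$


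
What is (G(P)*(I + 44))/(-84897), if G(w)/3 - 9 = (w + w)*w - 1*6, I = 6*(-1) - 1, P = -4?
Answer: -1295/28299 ≈ -0.045761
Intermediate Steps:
I = -7 (I = -6 - 1 = -7)
G(w) = 9 + 6*w² (G(w) = 27 + 3*((w + w)*w - 1*6) = 27 + 3*((2*w)*w - 6) = 27 + 3*(2*w² - 6) = 27 + 3*(-6 + 2*w²) = 27 + (-18 + 6*w²) = 9 + 6*w²)
(G(P)*(I + 44))/(-84897) = ((9 + 6*(-4)²)*(-7 + 44))/(-84897) = ((9 + 6*16)*37)*(-1/84897) = ((9 + 96)*37)*(-1/84897) = (105*37)*(-1/84897) = 3885*(-1/84897) = -1295/28299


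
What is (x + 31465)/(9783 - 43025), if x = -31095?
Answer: -185/16621 ≈ -0.011130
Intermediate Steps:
(x + 31465)/(9783 - 43025) = (-31095 + 31465)/(9783 - 43025) = 370/(-33242) = 370*(-1/33242) = -185/16621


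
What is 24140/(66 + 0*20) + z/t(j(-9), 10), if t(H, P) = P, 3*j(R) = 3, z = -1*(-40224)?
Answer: 724046/165 ≈ 4388.2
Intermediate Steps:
z = 40224
j(R) = 1 (j(R) = (⅓)*3 = 1)
24140/(66 + 0*20) + z/t(j(-9), 10) = 24140/(66 + 0*20) + 40224/10 = 24140/(66 + 0) + 40224*(⅒) = 24140/66 + 20112/5 = 24140*(1/66) + 20112/5 = 12070/33 + 20112/5 = 724046/165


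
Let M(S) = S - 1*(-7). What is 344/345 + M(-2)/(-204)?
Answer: 22817/23460 ≈ 0.97259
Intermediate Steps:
M(S) = 7 + S (M(S) = S + 7 = 7 + S)
344/345 + M(-2)/(-204) = 344/345 + (7 - 2)/(-204) = 344*(1/345) + 5*(-1/204) = 344/345 - 5/204 = 22817/23460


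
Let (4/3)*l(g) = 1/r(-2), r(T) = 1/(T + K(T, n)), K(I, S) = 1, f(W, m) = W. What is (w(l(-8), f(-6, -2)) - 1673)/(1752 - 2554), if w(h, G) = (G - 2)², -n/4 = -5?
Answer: 1609/802 ≈ 2.0062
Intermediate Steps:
n = 20 (n = -4*(-5) = 20)
r(T) = 1/(1 + T) (r(T) = 1/(T + 1) = 1/(1 + T))
l(g) = -¾ (l(g) = 3/(4*(1/(1 - 2))) = 3/(4*(1/(-1))) = (¾)/(-1) = (¾)*(-1) = -¾)
w(h, G) = (-2 + G)²
(w(l(-8), f(-6, -2)) - 1673)/(1752 - 2554) = ((-2 - 6)² - 1673)/(1752 - 2554) = ((-8)² - 1673)/(-802) = (64 - 1673)*(-1/802) = -1609*(-1/802) = 1609/802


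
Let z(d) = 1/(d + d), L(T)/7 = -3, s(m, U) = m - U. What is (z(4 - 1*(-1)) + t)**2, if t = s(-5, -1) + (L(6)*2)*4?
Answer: 2954961/100 ≈ 29550.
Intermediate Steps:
L(T) = -21 (L(T) = 7*(-3) = -21)
t = -172 (t = (-5 - 1*(-1)) - 21*2*4 = (-5 + 1) - 42*4 = -4 - 168 = -172)
z(d) = 1/(2*d)
(z(4 - 1*(-1)) + t)**2 = (1/(2*(4 - 1*(-1))) - 172)**2 = (1/(2*(4 + 1)) - 172)**2 = ((1/2)/5 - 172)**2 = ((1/2)*(1/5) - 172)**2 = (1/10 - 172)**2 = (-1719/10)**2 = 2954961/100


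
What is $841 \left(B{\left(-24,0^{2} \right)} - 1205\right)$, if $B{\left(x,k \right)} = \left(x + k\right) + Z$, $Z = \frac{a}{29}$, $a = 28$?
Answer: $-1032777$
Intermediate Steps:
$Z = \frac{28}{29} \approx 0.96552$
$B{\left(x,k \right)} = \frac{28}{29} + k + x$ ($B{\left(x,k \right)} = \left(x + k\right) + \frac{28}{29} = \left(k + x\right) + \frac{28}{29} = \frac{28}{29} + k + x$)
$841 \left(B{\left(-24,0^{2} \right)} - 1205\right) = 841 \left(\left(\frac{28}{29} + 0^{2} - 24\right) - 1205\right) = 841 \left(\left(\frac{28}{29} + 0 - 24\right) - 1205\right) = 841 \left(- \frac{668}{29} - 1205\right) = 841 \left(- \frac{35613}{29}\right) = -1032777$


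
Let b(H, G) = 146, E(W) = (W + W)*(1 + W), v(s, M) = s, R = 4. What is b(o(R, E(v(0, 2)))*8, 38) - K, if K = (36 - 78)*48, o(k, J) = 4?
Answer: 2162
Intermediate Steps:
E(W) = 2*W*(1 + W) (E(W) = (2*W)*(1 + W) = 2*W*(1 + W))
K = -2016 (K = -42*48 = -2016)
b(o(R, E(v(0, 2)))*8, 38) - K = 146 - 1*(-2016) = 146 + 2016 = 2162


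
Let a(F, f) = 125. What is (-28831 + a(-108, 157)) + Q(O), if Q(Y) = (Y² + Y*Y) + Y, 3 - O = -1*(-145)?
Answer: 11480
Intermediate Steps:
O = -142 (O = 3 - (-1)*(-145) = 3 - 1*145 = 3 - 145 = -142)
Q(Y) = Y + 2*Y² (Q(Y) = (Y² + Y²) + Y = 2*Y² + Y = Y + 2*Y²)
(-28831 + a(-108, 157)) + Q(O) = (-28831 + 125) - 142*(1 + 2*(-142)) = -28706 - 142*(1 - 284) = -28706 - 142*(-283) = -28706 + 40186 = 11480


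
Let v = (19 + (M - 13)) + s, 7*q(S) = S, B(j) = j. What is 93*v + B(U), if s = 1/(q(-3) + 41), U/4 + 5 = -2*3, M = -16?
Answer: -275965/284 ≈ -971.71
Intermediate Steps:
U = -44 (U = -20 + 4*(-2*3) = -20 + 4*(-6) = -20 - 24 = -44)
q(S) = S/7
s = 7/284 (s = 1/((1/7)*(-3) + 41) = 1/(-3/7 + 41) = 1/(284/7) = 7/284 ≈ 0.024648)
v = -2833/284 (v = (19 + (-16 - 13)) + 7/284 = (19 - 29) + 7/284 = -10 + 7/284 = -2833/284 ≈ -9.9754)
93*v + B(U) = 93*(-2833/284) - 44 = -263469/284 - 44 = -275965/284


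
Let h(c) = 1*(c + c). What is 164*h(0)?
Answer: 0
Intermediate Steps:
h(c) = 2*c (h(c) = 1*(2*c) = 2*c)
164*h(0) = 164*(2*0) = 164*0 = 0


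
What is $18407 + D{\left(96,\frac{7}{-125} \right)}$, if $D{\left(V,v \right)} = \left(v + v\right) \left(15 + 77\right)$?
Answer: $\frac{2299587}{125} \approx 18397.0$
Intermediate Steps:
$D{\left(V,v \right)} = 184 v$ ($D{\left(V,v \right)} = 2 v 92 = 184 v$)
$18407 + D{\left(96,\frac{7}{-125} \right)} = 18407 + 184 \frac{7}{-125} = 18407 + 184 \cdot 7 \left(- \frac{1}{125}\right) = 18407 + 184 \left(- \frac{7}{125}\right) = 18407 - \frac{1288}{125} = \frac{2299587}{125}$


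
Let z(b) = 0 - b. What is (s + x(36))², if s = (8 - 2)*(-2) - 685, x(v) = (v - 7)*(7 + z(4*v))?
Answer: 21808900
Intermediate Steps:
z(b) = -b
x(v) = (-7 + v)*(7 - 4*v) (x(v) = (v - 7)*(7 - 4*v) = (-7 + v)*(7 - 4*v))
s = -697 (s = 6*(-2) - 685 = -12 - 685 = -697)
(s + x(36))² = (-697 + (-49 - 4*36² + 35*36))² = (-697 + (-49 - 4*1296 + 1260))² = (-697 + (-49 - 5184 + 1260))² = (-697 - 3973)² = (-4670)² = 21808900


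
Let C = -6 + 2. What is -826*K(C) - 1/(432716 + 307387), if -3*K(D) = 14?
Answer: 950950121/246701 ≈ 3854.7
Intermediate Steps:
C = -4
K(D) = -14/3 (K(D) = -⅓*14 = -14/3)
-826*K(C) - 1/(432716 + 307387) = -826*(-14/3) - 1/(432716 + 307387) = 11564/3 - 1/740103 = 950950121/246701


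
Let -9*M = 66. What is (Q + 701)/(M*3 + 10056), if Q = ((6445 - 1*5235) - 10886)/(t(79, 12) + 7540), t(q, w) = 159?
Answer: 5387323/77251766 ≈ 0.069737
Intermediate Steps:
M = -22/3 (M = -⅑*66 = -22/3 ≈ -7.3333)
Q = -9676/7699 (Q = ((6445 - 1*5235) - 10886)/(159 + 7540) = ((6445 - 5235) - 10886)/7699 = (1210 - 10886)*(1/7699) = -9676*1/7699 = -9676/7699 ≈ -1.2568)
(Q + 701)/(M*3 + 10056) = (-9676/7699 + 701)/(-22/3*3 + 10056) = 5387323/(7699*(-22 + 10056)) = (5387323/7699)/10034 = (5387323/7699)*(1/10034) = 5387323/77251766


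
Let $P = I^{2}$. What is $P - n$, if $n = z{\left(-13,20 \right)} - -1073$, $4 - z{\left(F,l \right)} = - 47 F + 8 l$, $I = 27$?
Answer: $423$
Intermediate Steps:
$z{\left(F,l \right)} = 4 - 8 l + 47 F$ ($z{\left(F,l \right)} = 4 - \left(- 47 F + 8 l\right) = 4 + \left(- 8 l + 47 F\right) = 4 - 8 l + 47 F$)
$n = 306$ ($n = \left(4 - 160 + 47 \left(-13\right)\right) - -1073 = \left(4 - 160 - 611\right) + 1073 = -767 + 1073 = 306$)
$P = 729$ ($P = 27^{2} = 729$)
$P - n = 729 - 306 = 423$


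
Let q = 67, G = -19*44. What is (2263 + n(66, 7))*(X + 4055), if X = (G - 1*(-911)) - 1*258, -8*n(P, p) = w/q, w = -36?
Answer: 587093936/67 ≈ 8.7626e+6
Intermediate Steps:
G = -836
n(P, p) = 9/134 (n(P, p) = -(-9)/(2*67) = -1/8*(-36/67) = 9/134)
X = -183 (X = (-836 - 1*(-911)) - 1*258 = (-836 + 911) - 258 = 75 - 258 = -183)
(2263 + n(66, 7))*(X + 4055) = (2263 + 9/134)*(-183 + 4055) = (303251/134)*3872 = 587093936/67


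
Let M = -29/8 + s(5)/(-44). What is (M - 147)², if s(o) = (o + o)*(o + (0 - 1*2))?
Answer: 177289225/7744 ≈ 22894.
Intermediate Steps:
s(o) = 2*o*(-2 + o) (s(o) = (2*o)*(o + (0 - 2)) = (2*o)*(o - 2) = (2*o)*(-2 + o) = 2*o*(-2 + o))
M = -379/88 (M = -29/8 + (2*5*(-2 + 5))/(-44) = -29*⅛ + (2*5*3)*(-1/44) = -29/8 + 30*(-1/44) = -29/8 - 15/22 = -379/88 ≈ -4.3068)
(M - 147)² = (-379/88 - 147)² = (-13315/88)² = 177289225/7744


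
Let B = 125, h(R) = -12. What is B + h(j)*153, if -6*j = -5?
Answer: -1711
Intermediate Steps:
j = 5/6 (j = -1/6*(-5) = 5/6 ≈ 0.83333)
B + h(j)*153 = 125 - 12*153 = 125 - 1836 = -1711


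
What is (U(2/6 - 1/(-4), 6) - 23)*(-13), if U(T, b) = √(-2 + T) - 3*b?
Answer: 533 - 13*I*√51/6 ≈ 533.0 - 15.473*I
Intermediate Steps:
(U(2/6 - 1/(-4), 6) - 23)*(-13) = ((√(-2 + (2/6 - 1/(-4))) - 3*6) - 23)*(-13) = ((√(-2 + (2*(⅙) - 1*(-¼))) - 18) - 23)*(-13) = ((√(-2 + (⅓ + ¼)) - 18) - 23)*(-13) = ((√(-2 + 7/12) - 18) - 23)*(-13) = ((√(-17/12) - 18) - 23)*(-13) = ((I*√51/6 - 18) - 23)*(-13) = ((-18 + I*√51/6) - 23)*(-13) = (-41 + I*√51/6)*(-13) = 533 - 13*I*√51/6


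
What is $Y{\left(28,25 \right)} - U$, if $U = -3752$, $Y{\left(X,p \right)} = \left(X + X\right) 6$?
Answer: $4088$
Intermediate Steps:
$Y{\left(X,p \right)} = 12 X$ ($Y{\left(X,p \right)} = 2 X 6 = 12 X$)
$Y{\left(28,25 \right)} - U = 12 \cdot 28 - -3752 = 336 + 3752 = 4088$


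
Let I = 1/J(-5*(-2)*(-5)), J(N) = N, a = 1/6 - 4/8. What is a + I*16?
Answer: -49/75 ≈ -0.65333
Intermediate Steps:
a = -1/3 (a = 1*(1/6) - 4*1/8 = 1/6 - 1/2 = -1/3 ≈ -0.33333)
I = -1/50 (I = 1/(-5*(-2)*(-5)) = 1/(10*(-5)) = 1/(-50) = -1/50 ≈ -0.020000)
a + I*16 = -1/3 - 1/50*16 = -1/3 - 8/25 = -49/75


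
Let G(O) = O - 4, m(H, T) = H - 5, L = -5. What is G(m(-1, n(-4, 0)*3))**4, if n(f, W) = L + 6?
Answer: 10000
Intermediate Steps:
n(f, W) = 1 (n(f, W) = -5 + 6 = 1)
m(H, T) = -5 + H
G(O) = -4 + O
G(m(-1, n(-4, 0)*3))**4 = (-4 + (-5 - 1))**4 = (-4 - 6)**4 = (-10)**4 = 10000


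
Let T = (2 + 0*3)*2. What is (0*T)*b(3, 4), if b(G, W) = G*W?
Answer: 0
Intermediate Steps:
T = 4 (T = (2 + 0)*2 = 2*2 = 4)
(0*T)*b(3, 4) = (0*4)*(3*4) = 0*12 = 0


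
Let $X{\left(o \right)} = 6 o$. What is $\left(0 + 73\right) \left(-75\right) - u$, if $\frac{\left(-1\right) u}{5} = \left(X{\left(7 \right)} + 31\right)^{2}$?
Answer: $21170$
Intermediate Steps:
$u = -26645$ ($u = - 5 \left(6 \cdot 7 + 31\right)^{2} = - 5 \left(42 + 31\right)^{2} = - 5 \cdot 73^{2} = \left(-5\right) 5329 = -26645$)
$\left(0 + 73\right) \left(-75\right) - u = \left(0 + 73\right) \left(-75\right) - -26645 = 73 \left(-75\right) + 26645 = -5475 + 26645 = 21170$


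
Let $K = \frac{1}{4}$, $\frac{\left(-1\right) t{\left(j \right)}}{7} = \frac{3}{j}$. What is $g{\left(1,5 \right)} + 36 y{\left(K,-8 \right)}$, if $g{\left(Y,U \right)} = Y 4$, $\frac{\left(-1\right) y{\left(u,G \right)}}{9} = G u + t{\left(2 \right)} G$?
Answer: $-26564$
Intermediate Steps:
$t{\left(j \right)} = - \frac{21}{j}$ ($t{\left(j \right)} = - 7 \frac{3}{j} = - \frac{21}{j}$)
$K = \frac{1}{4} \approx 0.25$
$y{\left(u,G \right)} = \frac{189 G}{2} - 9 G u$ ($y{\left(u,G \right)} = - 9 \left(G u + - \frac{21}{2} G\right) = - 9 \left(G u + \left(-21\right) \frac{1}{2} G\right) = - 9 \left(G u - \frac{21 G}{2}\right) = - 9 \left(- \frac{21 G}{2} + G u\right) = \frac{189 G}{2} - 9 G u$)
$g{\left(Y,U \right)} = 4 Y$
$g{\left(1,5 \right)} + 36 y{\left(K,-8 \right)} = 4 \cdot 1 + 36 \cdot \frac{9}{2} \left(-8\right) \left(21 - \frac{1}{2}\right) = 4 + 36 \cdot \frac{9}{2} \left(-8\right) \left(21 - \frac{1}{2}\right) = 4 + 36 \cdot \frac{9}{2} \left(-8\right) \frac{41}{2} = 4 + 36 \left(-738\right) = 4 - 26568 = -26564$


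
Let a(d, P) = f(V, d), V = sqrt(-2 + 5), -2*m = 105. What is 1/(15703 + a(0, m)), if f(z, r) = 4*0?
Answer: 1/15703 ≈ 6.3682e-5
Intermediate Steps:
m = -105/2 (m = -1/2*105 = -105/2 ≈ -52.500)
V = sqrt(3) ≈ 1.7320
f(z, r) = 0
a(d, P) = 0
1/(15703 + a(0, m)) = 1/(15703 + 0) = 1/15703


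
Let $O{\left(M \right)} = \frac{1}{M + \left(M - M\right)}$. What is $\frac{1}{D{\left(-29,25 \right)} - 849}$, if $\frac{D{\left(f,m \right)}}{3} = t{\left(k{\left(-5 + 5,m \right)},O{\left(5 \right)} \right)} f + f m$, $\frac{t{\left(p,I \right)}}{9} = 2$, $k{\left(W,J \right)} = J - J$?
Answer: $- \frac{1}{4590} \approx -0.00021786$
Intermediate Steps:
$k{\left(W,J \right)} = 0$
$O{\left(M \right)} = \frac{1}{M}$ ($O{\left(M \right)} = \frac{1}{M + 0} = \frac{1}{M}$)
$t{\left(p,I \right)} = 18$ ($t{\left(p,I \right)} = 9 \cdot 2 = 18$)
$D{\left(f,m \right)} = 54 f + 3 f m$ ($D{\left(f,m \right)} = 3 \left(18 f + f m\right) = 54 f + 3 f m$)
$\frac{1}{D{\left(-29,25 \right)} - 849} = \frac{1}{3 \left(-29\right) \left(18 + 25\right) - 849} = \frac{1}{3 \left(-29\right) 43 - 849} = \frac{1}{-3741 - 849} = \frac{1}{-4590} = - \frac{1}{4590}$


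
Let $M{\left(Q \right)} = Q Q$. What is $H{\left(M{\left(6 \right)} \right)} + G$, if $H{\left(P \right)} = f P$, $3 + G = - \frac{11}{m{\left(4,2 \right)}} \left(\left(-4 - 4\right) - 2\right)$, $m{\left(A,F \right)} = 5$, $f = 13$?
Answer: $487$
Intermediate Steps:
$M{\left(Q \right)} = Q^{2}$
$G = 19$ ($G = -3 + - \frac{11}{5} \left(\left(-4 - 4\right) - 2\right) = -3 + \left(-11\right) \frac{1}{5} \left(\left(-4 - 4\right) - 2\right) = -3 - \frac{11 \left(-8 - 2\right)}{5} = -3 - -22 = -3 + 22 = 19$)
$H{\left(P \right)} = 13 P$
$H{\left(M{\left(6 \right)} \right)} + G = 13 \cdot 6^{2} + 19 = 13 \cdot 36 + 19 = 468 + 19 = 487$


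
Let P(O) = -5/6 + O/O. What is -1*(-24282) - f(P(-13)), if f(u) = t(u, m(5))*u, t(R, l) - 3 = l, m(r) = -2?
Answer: 145691/6 ≈ 24282.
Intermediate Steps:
P(O) = ⅙ (P(O) = -5*⅙ + 1 = -⅚ + 1 = ⅙)
t(R, l) = 3 + l
f(u) = u (f(u) = (3 - 2)*u = 1*u = u)
-1*(-24282) - f(P(-13)) = -1*(-24282) - 1*⅙ = 24282 - ⅙ = 145691/6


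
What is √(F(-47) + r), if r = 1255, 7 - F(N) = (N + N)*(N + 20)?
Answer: 2*I*√319 ≈ 35.721*I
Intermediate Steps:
F(N) = 7 - 2*N*(20 + N) (F(N) = 7 - (N + N)*(N + 20) = 7 - 2*N*(20 + N))
√(F(-47) + r) = √((7 - 40*(-47) - 2*(-47)²) + 1255) = √((7 + 1880 - 2*2209) + 1255) = √((7 + 1880 - 4418) + 1255) = √(-2531 + 1255) = √(-1276) = 2*I*√319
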